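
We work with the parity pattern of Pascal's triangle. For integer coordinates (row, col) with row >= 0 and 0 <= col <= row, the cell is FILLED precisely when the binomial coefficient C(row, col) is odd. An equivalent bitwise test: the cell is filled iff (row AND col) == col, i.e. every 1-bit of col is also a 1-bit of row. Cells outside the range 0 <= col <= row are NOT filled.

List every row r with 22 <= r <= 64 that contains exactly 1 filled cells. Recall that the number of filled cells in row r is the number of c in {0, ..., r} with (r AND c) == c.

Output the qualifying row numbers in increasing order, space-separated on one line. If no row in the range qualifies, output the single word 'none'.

Answer: none

Derivation:
Row r has 2^popcount(r) filled cells, so we need popcount(r) = log2(1) = 0.
Scan r = 22..64 and keep those with exactly 0 one-bits:
r=22=10110 popcount=3 -> skip
r=23=10111 popcount=4 -> skip
r=24=11000 popcount=2 -> skip
r=25=11001 popcount=3 -> skip
r=26=11010 popcount=3 -> skip
r=27=11011 popcount=4 -> skip
r=28=11100 popcount=3 -> skip
r=29=11101 popcount=4 -> skip
r=30=11110 popcount=4 -> skip
r=31=11111 popcount=5 -> skip
r=32=100000 popcount=1 -> skip
r=33=100001 popcount=2 -> skip
r=34=100010 popcount=2 -> skip
r=35=100011 popcount=3 -> skip
r=36=100100 popcount=2 -> skip
r=37=100101 popcount=3 -> skip
r=38=100110 popcount=3 -> skip
r=39=100111 popcount=4 -> skip
r=40=101000 popcount=2 -> skip
r=41=101001 popcount=3 -> skip
r=42=101010 popcount=3 -> skip
r=43=101011 popcount=4 -> skip
r=44=101100 popcount=3 -> skip
r=45=101101 popcount=4 -> skip
r=46=101110 popcount=4 -> skip
r=47=101111 popcount=5 -> skip
r=48=110000 popcount=2 -> skip
r=49=110001 popcount=3 -> skip
r=50=110010 popcount=3 -> skip
r=51=110011 popcount=4 -> skip
r=52=110100 popcount=3 -> skip
r=53=110101 popcount=4 -> skip
r=54=110110 popcount=4 -> skip
r=55=110111 popcount=5 -> skip
r=56=111000 popcount=3 -> skip
r=57=111001 popcount=4 -> skip
r=58=111010 popcount=4 -> skip
r=59=111011 popcount=5 -> skip
r=60=111100 popcount=4 -> skip
r=61=111101 popcount=5 -> skip
r=62=111110 popcount=5 -> skip
r=63=111111 popcount=6 -> skip
r=64=1000000 popcount=1 -> skip
Kept rows: none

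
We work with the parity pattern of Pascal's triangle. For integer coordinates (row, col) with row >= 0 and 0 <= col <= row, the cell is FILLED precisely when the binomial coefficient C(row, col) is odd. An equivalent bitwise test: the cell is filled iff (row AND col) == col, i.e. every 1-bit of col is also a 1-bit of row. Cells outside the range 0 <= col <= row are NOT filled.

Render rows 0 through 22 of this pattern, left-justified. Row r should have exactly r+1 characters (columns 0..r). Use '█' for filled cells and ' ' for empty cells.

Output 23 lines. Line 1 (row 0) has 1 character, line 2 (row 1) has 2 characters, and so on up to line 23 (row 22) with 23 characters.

Answer: █
██
█ █
████
█   █
██  ██
█ █ █ █
████████
█       █
██      ██
█ █     █ █
████    ████
█   █   █   █
██  ██  ██  ██
█ █ █ █ █ █ █ █
████████████████
█               █
██              ██
█ █             █ █
████            ████
█   █           █   █
██  ██          ██  ██
█ █ █ █         █ █ █ █

Derivation:
r0=0: █
r1=1: ██
r2=10: █ █
r3=11: ████
r4=100: █   █
r5=101: ██  ██
r6=110: █ █ █ █
r7=111: ████████
r8=1000: █       █
r9=1001: ██      ██
r10=1010: █ █     █ █
r11=1011: ████    ████
r12=1100: █   █   █   █
r13=1101: ██  ██  ██  ██
r14=1110: █ █ █ █ █ █ █ █
r15=1111: ████████████████
r16=10000: █               █
r17=10001: ██              ██
r18=10010: █ █             █ █
r19=10011: ████            ████
r20=10100: █   █           █   █
r21=10101: ██  ██          ██  ██
r22=10110: █ █ █ █         █ █ █ █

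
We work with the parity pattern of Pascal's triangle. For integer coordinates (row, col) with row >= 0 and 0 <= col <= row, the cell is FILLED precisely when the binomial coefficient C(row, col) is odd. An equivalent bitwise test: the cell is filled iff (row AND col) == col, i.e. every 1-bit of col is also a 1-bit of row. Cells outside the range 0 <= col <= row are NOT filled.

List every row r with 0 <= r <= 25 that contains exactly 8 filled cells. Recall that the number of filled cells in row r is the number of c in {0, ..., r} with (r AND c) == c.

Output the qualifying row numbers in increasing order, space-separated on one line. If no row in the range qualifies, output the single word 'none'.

Row r has 2^popcount(r) filled cells, so we need popcount(r) = log2(8) = 3.
Scan r = 0..25 and keep those with exactly 3 one-bits:
r=0=0 popcount=0 -> skip
r=1=1 popcount=1 -> skip
r=2=10 popcount=1 -> skip
r=3=11 popcount=2 -> skip
r=4=100 popcount=1 -> skip
r=5=101 popcount=2 -> skip
r=6=110 popcount=2 -> skip
r=7=111 popcount=3 -> KEEP
r=8=1000 popcount=1 -> skip
r=9=1001 popcount=2 -> skip
r=10=1010 popcount=2 -> skip
r=11=1011 popcount=3 -> KEEP
r=12=1100 popcount=2 -> skip
r=13=1101 popcount=3 -> KEEP
r=14=1110 popcount=3 -> KEEP
r=15=1111 popcount=4 -> skip
r=16=10000 popcount=1 -> skip
r=17=10001 popcount=2 -> skip
r=18=10010 popcount=2 -> skip
r=19=10011 popcount=3 -> KEEP
r=20=10100 popcount=2 -> skip
r=21=10101 popcount=3 -> KEEP
r=22=10110 popcount=3 -> KEEP
r=23=10111 popcount=4 -> skip
r=24=11000 popcount=2 -> skip
r=25=11001 popcount=3 -> KEEP
Kept rows: 7 11 13 14 19 21 22 25

Answer: 7 11 13 14 19 21 22 25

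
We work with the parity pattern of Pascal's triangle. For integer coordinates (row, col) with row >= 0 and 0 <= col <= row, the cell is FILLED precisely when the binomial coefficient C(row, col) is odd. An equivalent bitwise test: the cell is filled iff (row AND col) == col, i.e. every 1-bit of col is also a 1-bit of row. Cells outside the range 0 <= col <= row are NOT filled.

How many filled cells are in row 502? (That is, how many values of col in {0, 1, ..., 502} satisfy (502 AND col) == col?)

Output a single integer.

Answer: 128

Derivation:
502 in binary = 111110110
popcount(502) = number of 1-bits in 111110110 = 7
A col c satisfies (502 AND c) == c iff every set bit of c is also set in 502; each of the 7 set bits of 502 can independently be on or off in c.
count = 2^7 = 128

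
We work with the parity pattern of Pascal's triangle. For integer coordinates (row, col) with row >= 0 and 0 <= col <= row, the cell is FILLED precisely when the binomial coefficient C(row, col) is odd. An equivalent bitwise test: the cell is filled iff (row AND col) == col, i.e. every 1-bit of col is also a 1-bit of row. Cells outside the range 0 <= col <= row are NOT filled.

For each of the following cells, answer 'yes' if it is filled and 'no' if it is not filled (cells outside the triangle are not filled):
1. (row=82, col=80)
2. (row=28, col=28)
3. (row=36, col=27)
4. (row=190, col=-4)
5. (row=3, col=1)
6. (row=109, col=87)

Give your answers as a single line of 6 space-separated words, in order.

(82,80): row=0b1010010, col=0b1010000, row AND col = 0b1010000 = 80; 80 == 80 -> filled
(28,28): row=0b11100, col=0b11100, row AND col = 0b11100 = 28; 28 == 28 -> filled
(36,27): row=0b100100, col=0b11011, row AND col = 0b0 = 0; 0 != 27 -> empty
(190,-4): col outside [0, 190] -> not filled
(3,1): row=0b11, col=0b1, row AND col = 0b1 = 1; 1 == 1 -> filled
(109,87): row=0b1101101, col=0b1010111, row AND col = 0b1000101 = 69; 69 != 87 -> empty

Answer: yes yes no no yes no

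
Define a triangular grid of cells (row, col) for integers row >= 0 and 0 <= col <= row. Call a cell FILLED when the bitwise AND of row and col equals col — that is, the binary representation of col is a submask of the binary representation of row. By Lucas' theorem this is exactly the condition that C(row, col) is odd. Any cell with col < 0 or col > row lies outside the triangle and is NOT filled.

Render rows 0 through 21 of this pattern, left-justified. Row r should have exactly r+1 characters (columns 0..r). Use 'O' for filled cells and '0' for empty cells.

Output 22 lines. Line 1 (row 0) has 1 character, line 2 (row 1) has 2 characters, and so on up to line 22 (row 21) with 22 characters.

r0=0: O
r1=1: OO
r2=10: O0O
r3=11: OOOO
r4=100: O000O
r5=101: OO00OO
r6=110: O0O0O0O
r7=111: OOOOOOOO
r8=1000: O0000000O
r9=1001: OO000000OO
r10=1010: O0O00000O0O
r11=1011: OOOO0000OOOO
r12=1100: O000O000O000O
r13=1101: OO00OO00OO00OO
r14=1110: O0O0O0O0O0O0O0O
r15=1111: OOOOOOOOOOOOOOOO
r16=10000: O000000000000000O
r17=10001: OO00000000000000OO
r18=10010: O0O0000000000000O0O
r19=10011: OOOO000000000000OOOO
r20=10100: O000O00000000000O000O
r21=10101: OO00OO0000000000OO00OO

Answer: O
OO
O0O
OOOO
O000O
OO00OO
O0O0O0O
OOOOOOOO
O0000000O
OO000000OO
O0O00000O0O
OOOO0000OOOO
O000O000O000O
OO00OO00OO00OO
O0O0O0O0O0O0O0O
OOOOOOOOOOOOOOOO
O000000000000000O
OO00000000000000OO
O0O0000000000000O0O
OOOO000000000000OOOO
O000O00000000000O000O
OO00OO0000000000OO00OO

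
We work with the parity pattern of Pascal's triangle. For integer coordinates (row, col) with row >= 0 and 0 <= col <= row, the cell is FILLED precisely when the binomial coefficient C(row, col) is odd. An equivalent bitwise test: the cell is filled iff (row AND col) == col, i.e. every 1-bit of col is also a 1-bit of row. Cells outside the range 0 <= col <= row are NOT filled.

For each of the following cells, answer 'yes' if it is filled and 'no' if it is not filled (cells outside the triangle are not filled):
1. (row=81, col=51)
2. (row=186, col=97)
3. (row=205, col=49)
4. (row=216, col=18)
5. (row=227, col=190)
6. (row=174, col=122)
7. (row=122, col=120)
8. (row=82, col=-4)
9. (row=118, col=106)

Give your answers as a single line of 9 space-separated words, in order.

(81,51): row=0b1010001, col=0b110011, row AND col = 0b10001 = 17; 17 != 51 -> empty
(186,97): row=0b10111010, col=0b1100001, row AND col = 0b100000 = 32; 32 != 97 -> empty
(205,49): row=0b11001101, col=0b110001, row AND col = 0b1 = 1; 1 != 49 -> empty
(216,18): row=0b11011000, col=0b10010, row AND col = 0b10000 = 16; 16 != 18 -> empty
(227,190): row=0b11100011, col=0b10111110, row AND col = 0b10100010 = 162; 162 != 190 -> empty
(174,122): row=0b10101110, col=0b1111010, row AND col = 0b101010 = 42; 42 != 122 -> empty
(122,120): row=0b1111010, col=0b1111000, row AND col = 0b1111000 = 120; 120 == 120 -> filled
(82,-4): col outside [0, 82] -> not filled
(118,106): row=0b1110110, col=0b1101010, row AND col = 0b1100010 = 98; 98 != 106 -> empty

Answer: no no no no no no yes no no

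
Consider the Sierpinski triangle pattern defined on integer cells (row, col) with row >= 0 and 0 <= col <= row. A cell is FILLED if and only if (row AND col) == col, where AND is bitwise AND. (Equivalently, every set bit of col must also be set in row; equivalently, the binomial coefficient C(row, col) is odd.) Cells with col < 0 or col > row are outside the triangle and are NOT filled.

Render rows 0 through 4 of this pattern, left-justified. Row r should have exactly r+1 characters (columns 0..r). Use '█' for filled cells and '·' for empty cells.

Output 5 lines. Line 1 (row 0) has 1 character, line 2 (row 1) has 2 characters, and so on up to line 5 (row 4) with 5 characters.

r0=0: █
r1=1: ██
r2=10: █·█
r3=11: ████
r4=100: █···█

Answer: █
██
█·█
████
█···█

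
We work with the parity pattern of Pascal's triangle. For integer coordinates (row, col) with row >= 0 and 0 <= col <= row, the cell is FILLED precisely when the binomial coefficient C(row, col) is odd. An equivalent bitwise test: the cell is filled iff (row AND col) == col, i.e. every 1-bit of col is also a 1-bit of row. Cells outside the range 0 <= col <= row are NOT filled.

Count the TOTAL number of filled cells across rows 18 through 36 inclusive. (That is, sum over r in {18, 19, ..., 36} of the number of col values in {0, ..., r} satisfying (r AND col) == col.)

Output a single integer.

r18=10010 pc2: +4 =4
r19=10011 pc3: +8 =12
r20=10100 pc2: +4 =16
r21=10101 pc3: +8 =24
r22=10110 pc3: +8 =32
r23=10111 pc4: +16 =48
r24=11000 pc2: +4 =52
r25=11001 pc3: +8 =60
r26=11010 pc3: +8 =68
r27=11011 pc4: +16 =84
r28=11100 pc3: +8 =92
r29=11101 pc4: +16 =108
r30=11110 pc4: +16 =124
r31=11111 pc5: +32 =156
r32=100000 pc1: +2 =158
r33=100001 pc2: +4 =162
r34=100010 pc2: +4 =166
r35=100011 pc3: +8 =174
r36=100100 pc2: +4 =178

Answer: 178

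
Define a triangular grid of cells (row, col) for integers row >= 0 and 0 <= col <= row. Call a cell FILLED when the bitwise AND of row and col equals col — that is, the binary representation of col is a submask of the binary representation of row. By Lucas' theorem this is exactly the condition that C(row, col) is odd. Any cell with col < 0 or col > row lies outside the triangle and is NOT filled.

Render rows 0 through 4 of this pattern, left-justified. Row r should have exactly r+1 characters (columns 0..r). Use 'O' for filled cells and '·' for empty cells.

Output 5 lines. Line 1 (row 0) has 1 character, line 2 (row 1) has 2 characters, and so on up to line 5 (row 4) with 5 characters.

Answer: O
OO
O·O
OOOO
O···O

Derivation:
r0=0: O
r1=1: OO
r2=10: O·O
r3=11: OOOO
r4=100: O···O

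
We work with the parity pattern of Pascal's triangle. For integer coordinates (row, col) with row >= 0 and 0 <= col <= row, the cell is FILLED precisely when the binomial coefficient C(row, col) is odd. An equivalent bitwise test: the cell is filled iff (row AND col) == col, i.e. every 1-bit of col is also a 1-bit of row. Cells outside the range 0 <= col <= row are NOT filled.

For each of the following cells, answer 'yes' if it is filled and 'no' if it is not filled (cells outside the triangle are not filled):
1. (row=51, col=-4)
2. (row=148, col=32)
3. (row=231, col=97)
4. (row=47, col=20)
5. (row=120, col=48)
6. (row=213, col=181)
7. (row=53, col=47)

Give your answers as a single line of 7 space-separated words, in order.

(51,-4): col outside [0, 51] -> not filled
(148,32): row=0b10010100, col=0b100000, row AND col = 0b0 = 0; 0 != 32 -> empty
(231,97): row=0b11100111, col=0b1100001, row AND col = 0b1100001 = 97; 97 == 97 -> filled
(47,20): row=0b101111, col=0b10100, row AND col = 0b100 = 4; 4 != 20 -> empty
(120,48): row=0b1111000, col=0b110000, row AND col = 0b110000 = 48; 48 == 48 -> filled
(213,181): row=0b11010101, col=0b10110101, row AND col = 0b10010101 = 149; 149 != 181 -> empty
(53,47): row=0b110101, col=0b101111, row AND col = 0b100101 = 37; 37 != 47 -> empty

Answer: no no yes no yes no no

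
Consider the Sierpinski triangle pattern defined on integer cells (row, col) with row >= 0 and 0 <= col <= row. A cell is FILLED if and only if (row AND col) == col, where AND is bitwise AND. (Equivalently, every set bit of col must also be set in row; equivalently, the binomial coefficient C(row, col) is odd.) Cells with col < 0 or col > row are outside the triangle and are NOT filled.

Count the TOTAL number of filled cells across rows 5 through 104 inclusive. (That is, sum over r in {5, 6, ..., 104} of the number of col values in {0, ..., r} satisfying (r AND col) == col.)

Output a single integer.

r5=101 pc2: +4 =4
r6=110 pc2: +4 =8
r7=111 pc3: +8 =16
r8=1000 pc1: +2 =18
r9=1001 pc2: +4 =22
r10=1010 pc2: +4 =26
r11=1011 pc3: +8 =34
r12=1100 pc2: +4 =38
r13=1101 pc3: +8 =46
r14=1110 pc3: +8 =54
r15=1111 pc4: +16 =70
r16=10000 pc1: +2 =72
r17=10001 pc2: +4 =76
r18=10010 pc2: +4 =80
r19=10011 pc3: +8 =88
r20=10100 pc2: +4 =92
r21=10101 pc3: +8 =100
r22=10110 pc3: +8 =108
r23=10111 pc4: +16 =124
r24=11000 pc2: +4 =128
r25=11001 pc3: +8 =136
r26=11010 pc3: +8 =144
r27=11011 pc4: +16 =160
r28=11100 pc3: +8 =168
r29=11101 pc4: +16 =184
r30=11110 pc4: +16 =200
r31=11111 pc5: +32 =232
r32=100000 pc1: +2 =234
r33=100001 pc2: +4 =238
r34=100010 pc2: +4 =242
r35=100011 pc3: +8 =250
r36=100100 pc2: +4 =254
r37=100101 pc3: +8 =262
r38=100110 pc3: +8 =270
r39=100111 pc4: +16 =286
r40=101000 pc2: +4 =290
r41=101001 pc3: +8 =298
r42=101010 pc3: +8 =306
r43=101011 pc4: +16 =322
r44=101100 pc3: +8 =330
r45=101101 pc4: +16 =346
r46=101110 pc4: +16 =362
r47=101111 pc5: +32 =394
r48=110000 pc2: +4 =398
r49=110001 pc3: +8 =406
r50=110010 pc3: +8 =414
r51=110011 pc4: +16 =430
r52=110100 pc3: +8 =438
r53=110101 pc4: +16 =454
r54=110110 pc4: +16 =470
r55=110111 pc5: +32 =502
r56=111000 pc3: +8 =510
r57=111001 pc4: +16 =526
r58=111010 pc4: +16 =542
r59=111011 pc5: +32 =574
r60=111100 pc4: +16 =590
r61=111101 pc5: +32 =622
r62=111110 pc5: +32 =654
r63=111111 pc6: +64 =718
r64=1000000 pc1: +2 =720
r65=1000001 pc2: +4 =724
r66=1000010 pc2: +4 =728
r67=1000011 pc3: +8 =736
r68=1000100 pc2: +4 =740
r69=1000101 pc3: +8 =748
r70=1000110 pc3: +8 =756
r71=1000111 pc4: +16 =772
r72=1001000 pc2: +4 =776
r73=1001001 pc3: +8 =784
r74=1001010 pc3: +8 =792
r75=1001011 pc4: +16 =808
r76=1001100 pc3: +8 =816
r77=1001101 pc4: +16 =832
r78=1001110 pc4: +16 =848
r79=1001111 pc5: +32 =880
r80=1010000 pc2: +4 =884
r81=1010001 pc3: +8 =892
r82=1010010 pc3: +8 =900
r83=1010011 pc4: +16 =916
r84=1010100 pc3: +8 =924
r85=1010101 pc4: +16 =940
r86=1010110 pc4: +16 =956
r87=1010111 pc5: +32 =988
r88=1011000 pc3: +8 =996
r89=1011001 pc4: +16 =1012
r90=1011010 pc4: +16 =1028
r91=1011011 pc5: +32 =1060
r92=1011100 pc4: +16 =1076
r93=1011101 pc5: +32 =1108
r94=1011110 pc5: +32 =1140
r95=1011111 pc6: +64 =1204
r96=1100000 pc2: +4 =1208
r97=1100001 pc3: +8 =1216
r98=1100010 pc3: +8 =1224
r99=1100011 pc4: +16 =1240
r100=1100100 pc3: +8 =1248
r101=1100101 pc4: +16 =1264
r102=1100110 pc4: +16 =1280
r103=1100111 pc5: +32 =1312
r104=1101000 pc3: +8 =1320

Answer: 1320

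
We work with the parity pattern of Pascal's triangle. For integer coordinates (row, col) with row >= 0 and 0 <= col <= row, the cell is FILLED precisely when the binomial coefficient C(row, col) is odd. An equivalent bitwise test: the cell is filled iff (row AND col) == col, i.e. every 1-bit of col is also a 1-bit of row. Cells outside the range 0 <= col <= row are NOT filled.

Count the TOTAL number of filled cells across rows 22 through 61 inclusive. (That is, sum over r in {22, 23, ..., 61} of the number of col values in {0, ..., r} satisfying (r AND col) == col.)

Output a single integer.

r22=10110 pc3: +8 =8
r23=10111 pc4: +16 =24
r24=11000 pc2: +4 =28
r25=11001 pc3: +8 =36
r26=11010 pc3: +8 =44
r27=11011 pc4: +16 =60
r28=11100 pc3: +8 =68
r29=11101 pc4: +16 =84
r30=11110 pc4: +16 =100
r31=11111 pc5: +32 =132
r32=100000 pc1: +2 =134
r33=100001 pc2: +4 =138
r34=100010 pc2: +4 =142
r35=100011 pc3: +8 =150
r36=100100 pc2: +4 =154
r37=100101 pc3: +8 =162
r38=100110 pc3: +8 =170
r39=100111 pc4: +16 =186
r40=101000 pc2: +4 =190
r41=101001 pc3: +8 =198
r42=101010 pc3: +8 =206
r43=101011 pc4: +16 =222
r44=101100 pc3: +8 =230
r45=101101 pc4: +16 =246
r46=101110 pc4: +16 =262
r47=101111 pc5: +32 =294
r48=110000 pc2: +4 =298
r49=110001 pc3: +8 =306
r50=110010 pc3: +8 =314
r51=110011 pc4: +16 =330
r52=110100 pc3: +8 =338
r53=110101 pc4: +16 =354
r54=110110 pc4: +16 =370
r55=110111 pc5: +32 =402
r56=111000 pc3: +8 =410
r57=111001 pc4: +16 =426
r58=111010 pc4: +16 =442
r59=111011 pc5: +32 =474
r60=111100 pc4: +16 =490
r61=111101 pc5: +32 =522

Answer: 522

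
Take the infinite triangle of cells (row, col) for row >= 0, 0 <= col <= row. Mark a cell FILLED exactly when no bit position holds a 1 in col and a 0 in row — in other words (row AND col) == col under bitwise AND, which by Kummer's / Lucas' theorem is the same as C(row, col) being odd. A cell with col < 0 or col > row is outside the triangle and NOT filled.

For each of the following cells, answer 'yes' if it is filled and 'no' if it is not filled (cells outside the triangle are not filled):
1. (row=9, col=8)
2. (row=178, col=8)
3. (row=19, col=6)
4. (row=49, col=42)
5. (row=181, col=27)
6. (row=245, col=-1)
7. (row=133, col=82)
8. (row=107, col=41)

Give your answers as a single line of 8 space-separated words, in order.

(9,8): row=0b1001, col=0b1000, row AND col = 0b1000 = 8; 8 == 8 -> filled
(178,8): row=0b10110010, col=0b1000, row AND col = 0b0 = 0; 0 != 8 -> empty
(19,6): row=0b10011, col=0b110, row AND col = 0b10 = 2; 2 != 6 -> empty
(49,42): row=0b110001, col=0b101010, row AND col = 0b100000 = 32; 32 != 42 -> empty
(181,27): row=0b10110101, col=0b11011, row AND col = 0b10001 = 17; 17 != 27 -> empty
(245,-1): col outside [0, 245] -> not filled
(133,82): row=0b10000101, col=0b1010010, row AND col = 0b0 = 0; 0 != 82 -> empty
(107,41): row=0b1101011, col=0b101001, row AND col = 0b101001 = 41; 41 == 41 -> filled

Answer: yes no no no no no no yes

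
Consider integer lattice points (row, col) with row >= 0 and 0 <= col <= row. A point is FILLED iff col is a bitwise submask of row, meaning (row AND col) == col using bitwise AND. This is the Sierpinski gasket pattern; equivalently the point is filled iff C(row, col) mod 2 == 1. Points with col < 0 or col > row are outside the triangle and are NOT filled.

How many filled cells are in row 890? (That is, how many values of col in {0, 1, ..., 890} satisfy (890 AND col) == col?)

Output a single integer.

Answer: 128

Derivation:
890 in binary = 1101111010
popcount(890) = number of 1-bits in 1101111010 = 7
A col c satisfies (890 AND c) == c iff every set bit of c is also set in 890; each of the 7 set bits of 890 can independently be on or off in c.
count = 2^7 = 128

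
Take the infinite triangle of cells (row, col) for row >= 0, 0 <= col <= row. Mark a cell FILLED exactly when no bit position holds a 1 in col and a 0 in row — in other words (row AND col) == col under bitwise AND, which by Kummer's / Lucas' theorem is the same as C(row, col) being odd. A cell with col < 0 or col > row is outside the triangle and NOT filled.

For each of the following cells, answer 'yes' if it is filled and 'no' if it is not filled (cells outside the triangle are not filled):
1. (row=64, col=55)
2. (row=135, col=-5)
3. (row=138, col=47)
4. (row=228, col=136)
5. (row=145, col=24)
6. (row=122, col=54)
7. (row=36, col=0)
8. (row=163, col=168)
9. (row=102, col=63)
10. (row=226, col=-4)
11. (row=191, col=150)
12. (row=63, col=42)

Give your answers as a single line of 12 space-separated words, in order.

(64,55): row=0b1000000, col=0b110111, row AND col = 0b0 = 0; 0 != 55 -> empty
(135,-5): col outside [0, 135] -> not filled
(138,47): row=0b10001010, col=0b101111, row AND col = 0b1010 = 10; 10 != 47 -> empty
(228,136): row=0b11100100, col=0b10001000, row AND col = 0b10000000 = 128; 128 != 136 -> empty
(145,24): row=0b10010001, col=0b11000, row AND col = 0b10000 = 16; 16 != 24 -> empty
(122,54): row=0b1111010, col=0b110110, row AND col = 0b110010 = 50; 50 != 54 -> empty
(36,0): row=0b100100, col=0b0, row AND col = 0b0 = 0; 0 == 0 -> filled
(163,168): col outside [0, 163] -> not filled
(102,63): row=0b1100110, col=0b111111, row AND col = 0b100110 = 38; 38 != 63 -> empty
(226,-4): col outside [0, 226] -> not filled
(191,150): row=0b10111111, col=0b10010110, row AND col = 0b10010110 = 150; 150 == 150 -> filled
(63,42): row=0b111111, col=0b101010, row AND col = 0b101010 = 42; 42 == 42 -> filled

Answer: no no no no no no yes no no no yes yes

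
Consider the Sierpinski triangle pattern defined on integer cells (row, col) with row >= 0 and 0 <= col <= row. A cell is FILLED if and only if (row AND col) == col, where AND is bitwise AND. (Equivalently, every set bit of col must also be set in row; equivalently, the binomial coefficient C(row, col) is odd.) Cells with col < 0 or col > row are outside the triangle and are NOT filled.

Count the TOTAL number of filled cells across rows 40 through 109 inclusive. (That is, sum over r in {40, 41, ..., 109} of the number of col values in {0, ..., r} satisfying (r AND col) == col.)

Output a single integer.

r40=101000 pc2: +4 =4
r41=101001 pc3: +8 =12
r42=101010 pc3: +8 =20
r43=101011 pc4: +16 =36
r44=101100 pc3: +8 =44
r45=101101 pc4: +16 =60
r46=101110 pc4: +16 =76
r47=101111 pc5: +32 =108
r48=110000 pc2: +4 =112
r49=110001 pc3: +8 =120
r50=110010 pc3: +8 =128
r51=110011 pc4: +16 =144
r52=110100 pc3: +8 =152
r53=110101 pc4: +16 =168
r54=110110 pc4: +16 =184
r55=110111 pc5: +32 =216
r56=111000 pc3: +8 =224
r57=111001 pc4: +16 =240
r58=111010 pc4: +16 =256
r59=111011 pc5: +32 =288
r60=111100 pc4: +16 =304
r61=111101 pc5: +32 =336
r62=111110 pc5: +32 =368
r63=111111 pc6: +64 =432
r64=1000000 pc1: +2 =434
r65=1000001 pc2: +4 =438
r66=1000010 pc2: +4 =442
r67=1000011 pc3: +8 =450
r68=1000100 pc2: +4 =454
r69=1000101 pc3: +8 =462
r70=1000110 pc3: +8 =470
r71=1000111 pc4: +16 =486
r72=1001000 pc2: +4 =490
r73=1001001 pc3: +8 =498
r74=1001010 pc3: +8 =506
r75=1001011 pc4: +16 =522
r76=1001100 pc3: +8 =530
r77=1001101 pc4: +16 =546
r78=1001110 pc4: +16 =562
r79=1001111 pc5: +32 =594
r80=1010000 pc2: +4 =598
r81=1010001 pc3: +8 =606
r82=1010010 pc3: +8 =614
r83=1010011 pc4: +16 =630
r84=1010100 pc3: +8 =638
r85=1010101 pc4: +16 =654
r86=1010110 pc4: +16 =670
r87=1010111 pc5: +32 =702
r88=1011000 pc3: +8 =710
r89=1011001 pc4: +16 =726
r90=1011010 pc4: +16 =742
r91=1011011 pc5: +32 =774
r92=1011100 pc4: +16 =790
r93=1011101 pc5: +32 =822
r94=1011110 pc5: +32 =854
r95=1011111 pc6: +64 =918
r96=1100000 pc2: +4 =922
r97=1100001 pc3: +8 =930
r98=1100010 pc3: +8 =938
r99=1100011 pc4: +16 =954
r100=1100100 pc3: +8 =962
r101=1100101 pc4: +16 =978
r102=1100110 pc4: +16 =994
r103=1100111 pc5: +32 =1026
r104=1101000 pc3: +8 =1034
r105=1101001 pc4: +16 =1050
r106=1101010 pc4: +16 =1066
r107=1101011 pc5: +32 =1098
r108=1101100 pc4: +16 =1114
r109=1101101 pc5: +32 =1146

Answer: 1146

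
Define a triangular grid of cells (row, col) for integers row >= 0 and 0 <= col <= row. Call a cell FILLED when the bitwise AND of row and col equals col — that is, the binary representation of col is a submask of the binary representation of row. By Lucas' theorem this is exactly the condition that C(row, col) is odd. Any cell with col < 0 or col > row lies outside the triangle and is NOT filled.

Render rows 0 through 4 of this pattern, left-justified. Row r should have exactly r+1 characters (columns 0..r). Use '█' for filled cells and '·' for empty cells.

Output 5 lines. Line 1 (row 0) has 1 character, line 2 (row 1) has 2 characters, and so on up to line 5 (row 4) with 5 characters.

r0=0: █
r1=1: ██
r2=10: █·█
r3=11: ████
r4=100: █···█

Answer: █
██
█·█
████
█···█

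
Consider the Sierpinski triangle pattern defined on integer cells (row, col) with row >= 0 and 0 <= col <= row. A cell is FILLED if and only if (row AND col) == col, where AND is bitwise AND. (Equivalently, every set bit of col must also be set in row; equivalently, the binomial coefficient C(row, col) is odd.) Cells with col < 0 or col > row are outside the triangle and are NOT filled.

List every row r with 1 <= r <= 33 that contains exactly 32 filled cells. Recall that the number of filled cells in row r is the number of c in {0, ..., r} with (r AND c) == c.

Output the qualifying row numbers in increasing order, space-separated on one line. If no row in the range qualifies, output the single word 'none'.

Row r has 2^popcount(r) filled cells, so we need popcount(r) = log2(32) = 5.
Scan r = 1..33 and keep those with exactly 5 one-bits:
r=1=1 popcount=1 -> skip
r=2=10 popcount=1 -> skip
r=3=11 popcount=2 -> skip
r=4=100 popcount=1 -> skip
r=5=101 popcount=2 -> skip
r=6=110 popcount=2 -> skip
r=7=111 popcount=3 -> skip
r=8=1000 popcount=1 -> skip
r=9=1001 popcount=2 -> skip
r=10=1010 popcount=2 -> skip
r=11=1011 popcount=3 -> skip
r=12=1100 popcount=2 -> skip
r=13=1101 popcount=3 -> skip
r=14=1110 popcount=3 -> skip
r=15=1111 popcount=4 -> skip
r=16=10000 popcount=1 -> skip
r=17=10001 popcount=2 -> skip
r=18=10010 popcount=2 -> skip
r=19=10011 popcount=3 -> skip
r=20=10100 popcount=2 -> skip
r=21=10101 popcount=3 -> skip
r=22=10110 popcount=3 -> skip
r=23=10111 popcount=4 -> skip
r=24=11000 popcount=2 -> skip
r=25=11001 popcount=3 -> skip
r=26=11010 popcount=3 -> skip
r=27=11011 popcount=4 -> skip
r=28=11100 popcount=3 -> skip
r=29=11101 popcount=4 -> skip
r=30=11110 popcount=4 -> skip
r=31=11111 popcount=5 -> KEEP
r=32=100000 popcount=1 -> skip
r=33=100001 popcount=2 -> skip
Kept rows: 31

Answer: 31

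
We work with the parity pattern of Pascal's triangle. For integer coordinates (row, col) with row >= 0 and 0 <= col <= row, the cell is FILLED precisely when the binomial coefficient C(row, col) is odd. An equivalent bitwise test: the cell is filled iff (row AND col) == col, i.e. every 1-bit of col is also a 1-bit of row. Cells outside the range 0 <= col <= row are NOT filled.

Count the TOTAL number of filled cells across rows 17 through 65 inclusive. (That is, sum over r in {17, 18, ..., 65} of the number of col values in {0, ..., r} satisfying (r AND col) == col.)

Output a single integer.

Answer: 652

Derivation:
r17=10001 pc2: +4 =4
r18=10010 pc2: +4 =8
r19=10011 pc3: +8 =16
r20=10100 pc2: +4 =20
r21=10101 pc3: +8 =28
r22=10110 pc3: +8 =36
r23=10111 pc4: +16 =52
r24=11000 pc2: +4 =56
r25=11001 pc3: +8 =64
r26=11010 pc3: +8 =72
r27=11011 pc4: +16 =88
r28=11100 pc3: +8 =96
r29=11101 pc4: +16 =112
r30=11110 pc4: +16 =128
r31=11111 pc5: +32 =160
r32=100000 pc1: +2 =162
r33=100001 pc2: +4 =166
r34=100010 pc2: +4 =170
r35=100011 pc3: +8 =178
r36=100100 pc2: +4 =182
r37=100101 pc3: +8 =190
r38=100110 pc3: +8 =198
r39=100111 pc4: +16 =214
r40=101000 pc2: +4 =218
r41=101001 pc3: +8 =226
r42=101010 pc3: +8 =234
r43=101011 pc4: +16 =250
r44=101100 pc3: +8 =258
r45=101101 pc4: +16 =274
r46=101110 pc4: +16 =290
r47=101111 pc5: +32 =322
r48=110000 pc2: +4 =326
r49=110001 pc3: +8 =334
r50=110010 pc3: +8 =342
r51=110011 pc4: +16 =358
r52=110100 pc3: +8 =366
r53=110101 pc4: +16 =382
r54=110110 pc4: +16 =398
r55=110111 pc5: +32 =430
r56=111000 pc3: +8 =438
r57=111001 pc4: +16 =454
r58=111010 pc4: +16 =470
r59=111011 pc5: +32 =502
r60=111100 pc4: +16 =518
r61=111101 pc5: +32 =550
r62=111110 pc5: +32 =582
r63=111111 pc6: +64 =646
r64=1000000 pc1: +2 =648
r65=1000001 pc2: +4 =652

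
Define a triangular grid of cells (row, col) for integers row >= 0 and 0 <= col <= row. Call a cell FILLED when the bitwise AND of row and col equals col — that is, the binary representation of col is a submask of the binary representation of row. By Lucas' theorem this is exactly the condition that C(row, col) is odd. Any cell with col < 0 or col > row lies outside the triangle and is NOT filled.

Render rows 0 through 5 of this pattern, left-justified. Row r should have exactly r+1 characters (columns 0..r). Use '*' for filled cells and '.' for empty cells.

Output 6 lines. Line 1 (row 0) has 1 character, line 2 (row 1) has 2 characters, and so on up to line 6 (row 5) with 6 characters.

r0=0: *
r1=1: **
r2=10: *.*
r3=11: ****
r4=100: *...*
r5=101: **..**

Answer: *
**
*.*
****
*...*
**..**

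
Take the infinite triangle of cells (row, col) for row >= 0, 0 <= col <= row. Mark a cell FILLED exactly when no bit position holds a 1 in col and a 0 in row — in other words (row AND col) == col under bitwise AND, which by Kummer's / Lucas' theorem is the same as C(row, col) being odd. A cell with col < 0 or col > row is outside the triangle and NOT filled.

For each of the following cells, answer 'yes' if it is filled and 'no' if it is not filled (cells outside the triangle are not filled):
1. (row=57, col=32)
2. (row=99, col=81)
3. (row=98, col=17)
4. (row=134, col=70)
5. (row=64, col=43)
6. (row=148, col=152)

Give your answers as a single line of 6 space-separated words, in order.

Answer: yes no no no no no

Derivation:
(57,32): row=0b111001, col=0b100000, row AND col = 0b100000 = 32; 32 == 32 -> filled
(99,81): row=0b1100011, col=0b1010001, row AND col = 0b1000001 = 65; 65 != 81 -> empty
(98,17): row=0b1100010, col=0b10001, row AND col = 0b0 = 0; 0 != 17 -> empty
(134,70): row=0b10000110, col=0b1000110, row AND col = 0b110 = 6; 6 != 70 -> empty
(64,43): row=0b1000000, col=0b101011, row AND col = 0b0 = 0; 0 != 43 -> empty
(148,152): col outside [0, 148] -> not filled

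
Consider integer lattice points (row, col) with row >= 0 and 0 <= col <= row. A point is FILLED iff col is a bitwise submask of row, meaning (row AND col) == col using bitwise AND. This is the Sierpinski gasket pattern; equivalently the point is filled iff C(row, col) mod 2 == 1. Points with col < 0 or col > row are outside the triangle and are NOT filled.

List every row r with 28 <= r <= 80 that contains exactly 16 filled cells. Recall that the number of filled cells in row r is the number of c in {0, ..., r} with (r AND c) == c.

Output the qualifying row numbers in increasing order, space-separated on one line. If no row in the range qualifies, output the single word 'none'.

Answer: 29 30 39 43 45 46 51 53 54 57 58 60 71 75 77 78

Derivation:
Row r has 2^popcount(r) filled cells, so we need popcount(r) = log2(16) = 4.
Scan r = 28..80 and keep those with exactly 4 one-bits:
r=28=11100 popcount=3 -> skip
r=29=11101 popcount=4 -> KEEP
r=30=11110 popcount=4 -> KEEP
r=31=11111 popcount=5 -> skip
r=32=100000 popcount=1 -> skip
r=33=100001 popcount=2 -> skip
r=34=100010 popcount=2 -> skip
r=35=100011 popcount=3 -> skip
r=36=100100 popcount=2 -> skip
r=37=100101 popcount=3 -> skip
r=38=100110 popcount=3 -> skip
r=39=100111 popcount=4 -> KEEP
r=40=101000 popcount=2 -> skip
r=41=101001 popcount=3 -> skip
r=42=101010 popcount=3 -> skip
r=43=101011 popcount=4 -> KEEP
r=44=101100 popcount=3 -> skip
r=45=101101 popcount=4 -> KEEP
r=46=101110 popcount=4 -> KEEP
r=47=101111 popcount=5 -> skip
r=48=110000 popcount=2 -> skip
r=49=110001 popcount=3 -> skip
r=50=110010 popcount=3 -> skip
r=51=110011 popcount=4 -> KEEP
r=52=110100 popcount=3 -> skip
r=53=110101 popcount=4 -> KEEP
r=54=110110 popcount=4 -> KEEP
r=55=110111 popcount=5 -> skip
r=56=111000 popcount=3 -> skip
r=57=111001 popcount=4 -> KEEP
r=58=111010 popcount=4 -> KEEP
r=59=111011 popcount=5 -> skip
r=60=111100 popcount=4 -> KEEP
r=61=111101 popcount=5 -> skip
r=62=111110 popcount=5 -> skip
r=63=111111 popcount=6 -> skip
r=64=1000000 popcount=1 -> skip
r=65=1000001 popcount=2 -> skip
r=66=1000010 popcount=2 -> skip
r=67=1000011 popcount=3 -> skip
r=68=1000100 popcount=2 -> skip
r=69=1000101 popcount=3 -> skip
r=70=1000110 popcount=3 -> skip
r=71=1000111 popcount=4 -> KEEP
r=72=1001000 popcount=2 -> skip
r=73=1001001 popcount=3 -> skip
r=74=1001010 popcount=3 -> skip
r=75=1001011 popcount=4 -> KEEP
r=76=1001100 popcount=3 -> skip
r=77=1001101 popcount=4 -> KEEP
r=78=1001110 popcount=4 -> KEEP
r=79=1001111 popcount=5 -> skip
r=80=1010000 popcount=2 -> skip
Kept rows: 29 30 39 43 45 46 51 53 54 57 58 60 71 75 77 78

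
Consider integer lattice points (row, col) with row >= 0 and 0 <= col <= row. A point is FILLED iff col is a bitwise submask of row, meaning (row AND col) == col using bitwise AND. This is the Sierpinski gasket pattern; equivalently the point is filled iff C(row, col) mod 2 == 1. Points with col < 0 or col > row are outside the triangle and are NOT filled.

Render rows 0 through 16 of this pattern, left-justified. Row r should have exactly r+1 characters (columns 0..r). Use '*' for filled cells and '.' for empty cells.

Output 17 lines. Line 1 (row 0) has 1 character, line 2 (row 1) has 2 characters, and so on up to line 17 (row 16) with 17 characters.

Answer: *
**
*.*
****
*...*
**..**
*.*.*.*
********
*.......*
**......**
*.*.....*.*
****....****
*...*...*...*
**..**..**..**
*.*.*.*.*.*.*.*
****************
*...............*

Derivation:
r0=0: *
r1=1: **
r2=10: *.*
r3=11: ****
r4=100: *...*
r5=101: **..**
r6=110: *.*.*.*
r7=111: ********
r8=1000: *.......*
r9=1001: **......**
r10=1010: *.*.....*.*
r11=1011: ****....****
r12=1100: *...*...*...*
r13=1101: **..**..**..**
r14=1110: *.*.*.*.*.*.*.*
r15=1111: ****************
r16=10000: *...............*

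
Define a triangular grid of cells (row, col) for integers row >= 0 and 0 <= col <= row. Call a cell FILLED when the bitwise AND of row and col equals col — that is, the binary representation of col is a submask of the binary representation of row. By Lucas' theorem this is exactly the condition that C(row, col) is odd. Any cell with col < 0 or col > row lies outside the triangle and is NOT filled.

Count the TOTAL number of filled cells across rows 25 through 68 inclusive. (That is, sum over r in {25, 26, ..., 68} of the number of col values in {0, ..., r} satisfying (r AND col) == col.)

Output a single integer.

Answer: 612

Derivation:
r25=11001 pc3: +8 =8
r26=11010 pc3: +8 =16
r27=11011 pc4: +16 =32
r28=11100 pc3: +8 =40
r29=11101 pc4: +16 =56
r30=11110 pc4: +16 =72
r31=11111 pc5: +32 =104
r32=100000 pc1: +2 =106
r33=100001 pc2: +4 =110
r34=100010 pc2: +4 =114
r35=100011 pc3: +8 =122
r36=100100 pc2: +4 =126
r37=100101 pc3: +8 =134
r38=100110 pc3: +8 =142
r39=100111 pc4: +16 =158
r40=101000 pc2: +4 =162
r41=101001 pc3: +8 =170
r42=101010 pc3: +8 =178
r43=101011 pc4: +16 =194
r44=101100 pc3: +8 =202
r45=101101 pc4: +16 =218
r46=101110 pc4: +16 =234
r47=101111 pc5: +32 =266
r48=110000 pc2: +4 =270
r49=110001 pc3: +8 =278
r50=110010 pc3: +8 =286
r51=110011 pc4: +16 =302
r52=110100 pc3: +8 =310
r53=110101 pc4: +16 =326
r54=110110 pc4: +16 =342
r55=110111 pc5: +32 =374
r56=111000 pc3: +8 =382
r57=111001 pc4: +16 =398
r58=111010 pc4: +16 =414
r59=111011 pc5: +32 =446
r60=111100 pc4: +16 =462
r61=111101 pc5: +32 =494
r62=111110 pc5: +32 =526
r63=111111 pc6: +64 =590
r64=1000000 pc1: +2 =592
r65=1000001 pc2: +4 =596
r66=1000010 pc2: +4 =600
r67=1000011 pc3: +8 =608
r68=1000100 pc2: +4 =612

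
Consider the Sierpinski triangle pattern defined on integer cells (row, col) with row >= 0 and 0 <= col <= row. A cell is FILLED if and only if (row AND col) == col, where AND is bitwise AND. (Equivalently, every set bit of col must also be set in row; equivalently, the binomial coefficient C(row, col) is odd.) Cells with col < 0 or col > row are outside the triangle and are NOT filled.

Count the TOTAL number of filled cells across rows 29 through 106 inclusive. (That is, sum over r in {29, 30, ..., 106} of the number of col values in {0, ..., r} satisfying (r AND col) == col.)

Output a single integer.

r29=11101 pc4: +16 =16
r30=11110 pc4: +16 =32
r31=11111 pc5: +32 =64
r32=100000 pc1: +2 =66
r33=100001 pc2: +4 =70
r34=100010 pc2: +4 =74
r35=100011 pc3: +8 =82
r36=100100 pc2: +4 =86
r37=100101 pc3: +8 =94
r38=100110 pc3: +8 =102
r39=100111 pc4: +16 =118
r40=101000 pc2: +4 =122
r41=101001 pc3: +8 =130
r42=101010 pc3: +8 =138
r43=101011 pc4: +16 =154
r44=101100 pc3: +8 =162
r45=101101 pc4: +16 =178
r46=101110 pc4: +16 =194
r47=101111 pc5: +32 =226
r48=110000 pc2: +4 =230
r49=110001 pc3: +8 =238
r50=110010 pc3: +8 =246
r51=110011 pc4: +16 =262
r52=110100 pc3: +8 =270
r53=110101 pc4: +16 =286
r54=110110 pc4: +16 =302
r55=110111 pc5: +32 =334
r56=111000 pc3: +8 =342
r57=111001 pc4: +16 =358
r58=111010 pc4: +16 =374
r59=111011 pc5: +32 =406
r60=111100 pc4: +16 =422
r61=111101 pc5: +32 =454
r62=111110 pc5: +32 =486
r63=111111 pc6: +64 =550
r64=1000000 pc1: +2 =552
r65=1000001 pc2: +4 =556
r66=1000010 pc2: +4 =560
r67=1000011 pc3: +8 =568
r68=1000100 pc2: +4 =572
r69=1000101 pc3: +8 =580
r70=1000110 pc3: +8 =588
r71=1000111 pc4: +16 =604
r72=1001000 pc2: +4 =608
r73=1001001 pc3: +8 =616
r74=1001010 pc3: +8 =624
r75=1001011 pc4: +16 =640
r76=1001100 pc3: +8 =648
r77=1001101 pc4: +16 =664
r78=1001110 pc4: +16 =680
r79=1001111 pc5: +32 =712
r80=1010000 pc2: +4 =716
r81=1010001 pc3: +8 =724
r82=1010010 pc3: +8 =732
r83=1010011 pc4: +16 =748
r84=1010100 pc3: +8 =756
r85=1010101 pc4: +16 =772
r86=1010110 pc4: +16 =788
r87=1010111 pc5: +32 =820
r88=1011000 pc3: +8 =828
r89=1011001 pc4: +16 =844
r90=1011010 pc4: +16 =860
r91=1011011 pc5: +32 =892
r92=1011100 pc4: +16 =908
r93=1011101 pc5: +32 =940
r94=1011110 pc5: +32 =972
r95=1011111 pc6: +64 =1036
r96=1100000 pc2: +4 =1040
r97=1100001 pc3: +8 =1048
r98=1100010 pc3: +8 =1056
r99=1100011 pc4: +16 =1072
r100=1100100 pc3: +8 =1080
r101=1100101 pc4: +16 =1096
r102=1100110 pc4: +16 =1112
r103=1100111 pc5: +32 =1144
r104=1101000 pc3: +8 =1152
r105=1101001 pc4: +16 =1168
r106=1101010 pc4: +16 =1184

Answer: 1184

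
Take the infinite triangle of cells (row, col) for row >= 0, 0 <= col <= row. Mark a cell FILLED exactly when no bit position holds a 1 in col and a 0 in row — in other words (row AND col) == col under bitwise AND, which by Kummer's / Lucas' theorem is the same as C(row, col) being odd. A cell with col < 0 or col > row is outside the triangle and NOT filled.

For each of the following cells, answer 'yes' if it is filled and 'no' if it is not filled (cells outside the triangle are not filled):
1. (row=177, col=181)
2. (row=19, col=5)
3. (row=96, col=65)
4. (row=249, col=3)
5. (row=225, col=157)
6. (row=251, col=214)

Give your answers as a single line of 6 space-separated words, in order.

(177,181): col outside [0, 177] -> not filled
(19,5): row=0b10011, col=0b101, row AND col = 0b1 = 1; 1 != 5 -> empty
(96,65): row=0b1100000, col=0b1000001, row AND col = 0b1000000 = 64; 64 != 65 -> empty
(249,3): row=0b11111001, col=0b11, row AND col = 0b1 = 1; 1 != 3 -> empty
(225,157): row=0b11100001, col=0b10011101, row AND col = 0b10000001 = 129; 129 != 157 -> empty
(251,214): row=0b11111011, col=0b11010110, row AND col = 0b11010010 = 210; 210 != 214 -> empty

Answer: no no no no no no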